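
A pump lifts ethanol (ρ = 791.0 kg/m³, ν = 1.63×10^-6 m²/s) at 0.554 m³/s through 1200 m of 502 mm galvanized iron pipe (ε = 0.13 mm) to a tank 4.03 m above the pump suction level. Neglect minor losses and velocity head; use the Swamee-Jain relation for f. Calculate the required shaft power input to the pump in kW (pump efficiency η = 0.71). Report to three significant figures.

V = 4Q/(πD²) = 2.799 m/s; Re = 8.62×10^5; ε/D = 2.59×10^-4; f = 0.01549
h_f = f(L/D)V²/2g = 14.79 m
Total head H = z + h_f = 4.03 + 14.79 = 18.82 m
P_hyd = ρgQH = 791.0·9.81·0.554·18.82 = 80.89 kW
P_shaft = P_hyd/η = 80.89/0.71 = 113.9 kW

P_shaft ≈ 114 kW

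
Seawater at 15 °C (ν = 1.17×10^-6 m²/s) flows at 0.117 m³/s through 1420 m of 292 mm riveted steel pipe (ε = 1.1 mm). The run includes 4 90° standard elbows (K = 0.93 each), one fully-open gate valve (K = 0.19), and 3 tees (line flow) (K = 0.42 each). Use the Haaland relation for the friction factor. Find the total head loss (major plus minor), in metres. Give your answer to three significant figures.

H_L ≈ 22.2 m

V = 4Q/(πD²) = 1.747 m/s; V²/2g = 0.1556 m
Re = 4.36×10^5, ε/D = 0.00377 → f = 0.02822 (Haaland)
Major: h_f = f(L/D)·V²/2g = 0.02822·4863·0.1556 = 21.35 m
Minor: ΣK = 5.17; h_m = ΣK·V²/2g = 0.8044 m
Total H_L = 21.35 + 0.8044 = 22.15 m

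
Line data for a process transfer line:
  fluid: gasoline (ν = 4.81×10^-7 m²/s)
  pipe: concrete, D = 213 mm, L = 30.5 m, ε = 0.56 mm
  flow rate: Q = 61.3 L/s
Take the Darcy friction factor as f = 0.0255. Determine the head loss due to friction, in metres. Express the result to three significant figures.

h_f ≈ 0.551 m

V = 4Q/(πD²) = 4·0.0613/(π·0.213²) = 1.720 m/s
h_f = f(L/D)V²/(2g) = 0.02550·(30.5/0.213)·1.720²/(2·9.81) = 0.5508 m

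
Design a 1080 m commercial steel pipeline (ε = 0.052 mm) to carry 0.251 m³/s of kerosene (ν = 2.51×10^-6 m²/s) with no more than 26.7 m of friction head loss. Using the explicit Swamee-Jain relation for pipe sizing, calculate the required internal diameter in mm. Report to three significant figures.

D ≈ 322 mm

Swamee-Jain (Type III): D = 0.66·[ε^1.25·(LQ²/(gh_f))^4.75 + ν·Q^9.4·(L/(gh_f))^5.2]^0.04
LQ²/(gh_f) = 0.2598; L/(gh_f) = 4.123
Term 1 = ε^1.25·(…)^4.75 = 7.32×10^-9; Term 2 = ν·Q^9.4·(…)^5.2 = 9.03×10^-9
D = 0.66·(7.32×10^-9 + 9.03×10^-9)^0.04 = 0.3222 m = 322 mm
Check: V = 3.08 m/s, Re = 3.95×10^5, f = 0.01550, h_f = 25.1 m ≈ 26.7 m ✓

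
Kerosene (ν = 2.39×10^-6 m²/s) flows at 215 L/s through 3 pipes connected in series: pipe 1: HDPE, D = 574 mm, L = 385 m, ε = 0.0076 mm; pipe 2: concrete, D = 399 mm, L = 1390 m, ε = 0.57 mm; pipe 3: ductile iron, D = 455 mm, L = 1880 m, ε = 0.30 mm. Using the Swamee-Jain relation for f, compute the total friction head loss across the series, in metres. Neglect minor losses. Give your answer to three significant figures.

H ≈ 19.3 m

Pipe 1: V = 0.8309 m/s, Re = 2.00×10^5, ε/D = 1.32×10^-5, f = 0.01566, h_1 = f(L/D)V²/2g = 0.3696 m
Pipe 2: V = 1.720 m/s, Re = 2.87×10^5, ε/D = 0.00143, f = 0.02240, h_2 = f(L/D)V²/2g = 11.76 m
Pipe 3: V = 1.322 m/s, Re = 2.52×10^5, ε/D = 6.59×10^-4, f = 0.01940, h_3 = f(L/D)V²/2g = 7.144 m
Series → Q common, losses add: H = Σh = 19.27 m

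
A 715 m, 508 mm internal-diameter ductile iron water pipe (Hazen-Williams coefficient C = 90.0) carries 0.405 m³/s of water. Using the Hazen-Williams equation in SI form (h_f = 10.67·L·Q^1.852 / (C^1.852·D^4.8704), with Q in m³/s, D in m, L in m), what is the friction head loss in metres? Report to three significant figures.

h_f ≈ 9.31 m

h_f = 10.67·715·0.405^1.852 / (90.0^1.852·0.508^4.8704) = 9.306 m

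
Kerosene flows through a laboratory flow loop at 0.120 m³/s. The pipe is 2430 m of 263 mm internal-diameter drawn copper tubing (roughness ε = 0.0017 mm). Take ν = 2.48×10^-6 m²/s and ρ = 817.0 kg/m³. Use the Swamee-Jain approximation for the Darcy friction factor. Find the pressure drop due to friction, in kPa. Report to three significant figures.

Δp ≈ 279 kPa

V = 4Q/(πD²) = 4·0.120/(π·0.263²) = 2.209 m/s
Re = VD/ν = 2.209·0.263/2.48×10^-6 = 2.34×10^5 → turbulent
ε/D = 0.0017/263 = 6.46×10^-6
Swamee-Jain: f = 0.01513
h_f = f(L/D)V²/(2g) = 0.01513·(2430/0.263)·2.209²/(2·9.81) = 34.77 m
Δp = ρg·h_f = 817.0·9.81·34.77 = 278.6 kPa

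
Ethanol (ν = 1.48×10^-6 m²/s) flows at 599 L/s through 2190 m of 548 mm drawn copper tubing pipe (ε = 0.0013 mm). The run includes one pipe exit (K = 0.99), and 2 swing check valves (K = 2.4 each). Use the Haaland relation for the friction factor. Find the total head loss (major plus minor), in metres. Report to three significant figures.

H_L ≈ 17.3 m

V = 4Q/(πD²) = 2.540 m/s; V²/2g = 0.3287 m
Re = 9.40×10^5, ε/D = 2.37×10^-6 → f = 0.01174 (Haaland)
Major: h_f = f(L/D)·V²/2g = 0.01174·3996·0.3287 = 15.43 m
Minor: ΣK = 5.79; h_m = ΣK·V²/2g = 1.903 m
Total H_L = 15.43 + 1.903 = 17.33 m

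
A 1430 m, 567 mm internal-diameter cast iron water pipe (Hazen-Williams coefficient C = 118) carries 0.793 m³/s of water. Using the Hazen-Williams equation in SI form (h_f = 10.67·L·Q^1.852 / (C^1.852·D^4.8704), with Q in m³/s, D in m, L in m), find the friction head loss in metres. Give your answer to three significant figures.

h_f = 10.67·1430·0.793^1.852 / (118^1.852·0.567^4.8704) = 22.91 m

h_f ≈ 22.9 m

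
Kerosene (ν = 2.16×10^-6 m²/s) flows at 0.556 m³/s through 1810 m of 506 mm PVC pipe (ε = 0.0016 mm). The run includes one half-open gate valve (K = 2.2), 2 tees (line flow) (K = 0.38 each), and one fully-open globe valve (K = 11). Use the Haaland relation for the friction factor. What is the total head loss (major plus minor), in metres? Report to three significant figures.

H_L ≈ 22.9 m

V = 4Q/(πD²) = 2.765 m/s; V²/2g = 0.3896 m
Re = 6.48×10^5, ε/D = 3.16×10^-6 → f = 0.01252 (Haaland)
Major: h_f = f(L/D)·V²/2g = 0.01252·3577·0.3896 = 17.45 m
Minor: ΣK = 14.0; h_m = ΣK·V²/2g = 5.439 m
Total H_L = 17.45 + 5.439 = 22.89 m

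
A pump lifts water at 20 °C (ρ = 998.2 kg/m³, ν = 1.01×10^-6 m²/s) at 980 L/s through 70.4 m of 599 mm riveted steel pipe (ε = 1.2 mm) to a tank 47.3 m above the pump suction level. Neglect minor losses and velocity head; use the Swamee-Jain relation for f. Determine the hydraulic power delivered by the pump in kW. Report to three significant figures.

V = 4Q/(πD²) = 3.478 m/s; Re = 2.06×10^6; ε/D = 0.00200; f = 0.02357
h_f = f(L/D)V²/2g = 1.707 m
Total head H = z + h_f = 47.3 + 1.707 = 49.01 m
P_hyd = ρgQH = 998.2·9.81·0.980·49.01 = 470.3 kW

P_hyd ≈ 470 kW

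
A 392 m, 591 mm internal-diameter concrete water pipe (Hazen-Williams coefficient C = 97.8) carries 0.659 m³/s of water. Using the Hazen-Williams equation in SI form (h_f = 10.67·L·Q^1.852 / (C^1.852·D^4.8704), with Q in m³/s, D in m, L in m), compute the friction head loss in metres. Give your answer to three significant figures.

h_f ≈ 5.16 m

h_f = 10.67·392·0.659^1.852 / (97.8^1.852·0.591^4.8704) = 5.157 m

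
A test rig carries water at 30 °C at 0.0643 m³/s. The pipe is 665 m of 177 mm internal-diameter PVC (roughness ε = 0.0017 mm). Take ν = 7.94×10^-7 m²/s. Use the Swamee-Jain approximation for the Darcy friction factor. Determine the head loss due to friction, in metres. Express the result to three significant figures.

h_f ≈ 16.9 m

V = 4Q/(πD²) = 4·0.0643/(π·0.177²) = 2.613 m/s
Re = VD/ν = 2.613·0.177/7.94×10^-7 = 5.83×10^5 → turbulent
ε/D = 0.0017/177 = 9.60×10^-6
Swamee-Jain: f = 0.01291
h_f = f(L/D)V²/(2g) = 0.01291·(665/0.177)·2.613²/(2·9.81) = 16.88 m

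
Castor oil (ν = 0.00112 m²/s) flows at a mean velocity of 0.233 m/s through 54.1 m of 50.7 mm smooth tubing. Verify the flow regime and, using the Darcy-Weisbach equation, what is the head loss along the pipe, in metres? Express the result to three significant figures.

h_f ≈ 17.9 m

Re = VD/ν = 0.233·0.05070/0.00112 = 10.5 → laminar (Re < 2300)
f = 64/Re = 6.068
h_f = f(L/D)V²/(2g) = 6.068·(54.1/0.05070)·0.233²/(2·9.81) = 17.92 m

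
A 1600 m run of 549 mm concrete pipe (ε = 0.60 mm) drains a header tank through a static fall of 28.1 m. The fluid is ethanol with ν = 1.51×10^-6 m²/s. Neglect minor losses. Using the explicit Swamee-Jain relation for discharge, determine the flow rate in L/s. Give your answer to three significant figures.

Swamee-Jain (Type II): Q = -0.965·√(gD⁵h_f/L)·ln[ε/(3.7D) + √(3.17ν²L/(gD³h_f))]
√(gD⁵h_f/L) = √(9.81·0.549⁵·28.1/1600) = 0.09270
ε/(3.7D) = 2.95×10^-4; √(3.17ν²L/(gD³h_f)) = 1.59×10^-5
Q = -0.965·0.09270·ln(3.113×10^-4) = 0.7223 m³/s
Check: V = 3.05 m/s, Re = 1.11×10^6, f = 0.02041, h_f = 28.2 m ≈ 28.1 m ✓

Q ≈ 722 L/s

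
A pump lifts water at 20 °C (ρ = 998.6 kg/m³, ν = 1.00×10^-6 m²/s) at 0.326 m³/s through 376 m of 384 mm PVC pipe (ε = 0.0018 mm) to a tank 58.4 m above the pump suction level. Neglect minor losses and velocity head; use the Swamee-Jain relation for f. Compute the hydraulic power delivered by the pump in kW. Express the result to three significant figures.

V = 4Q/(πD²) = 2.815 m/s; Re = 1.08×10^6; ε/D = 4.69×10^-6; f = 0.01158
h_f = f(L/D)V²/2g = 4.579 m
Total head H = z + h_f = 58.4 + 4.579 = 62.98 m
P_hyd = ρgQH = 998.6·9.81·0.326·62.98 = 201.1 kW

P_hyd ≈ 201 kW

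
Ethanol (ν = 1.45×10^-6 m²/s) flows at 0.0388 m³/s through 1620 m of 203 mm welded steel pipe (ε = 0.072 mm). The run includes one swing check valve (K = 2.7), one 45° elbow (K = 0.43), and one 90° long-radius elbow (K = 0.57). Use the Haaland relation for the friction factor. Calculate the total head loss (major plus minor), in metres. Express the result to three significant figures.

V = 4Q/(πD²) = 1.199 m/s; V²/2g = 0.07325 m
Re = 1.68×10^5, ε/D = 3.55×10^-4 → f = 0.01818 (Haaland)
Major: h_f = f(L/D)·V²/2g = 0.01818·7980·0.07325 = 10.63 m
Minor: ΣK = 3.70; h_m = ΣK·V²/2g = 0.2710 m
Total H_L = 10.63 + 0.2710 = 10.90 m

H_L ≈ 10.9 m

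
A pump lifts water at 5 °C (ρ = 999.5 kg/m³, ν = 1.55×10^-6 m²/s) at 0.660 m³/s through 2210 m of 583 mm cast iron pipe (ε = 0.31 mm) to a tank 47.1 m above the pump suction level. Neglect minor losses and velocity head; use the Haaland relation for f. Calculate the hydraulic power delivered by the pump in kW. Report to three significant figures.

V = 4Q/(πD²) = 2.472 m/s; Re = 9.30×10^5; ε/D = 5.32×10^-4; f = 0.01742
h_f = f(L/D)V²/2g = 20.57 m
Total head H = z + h_f = 47.1 + 20.57 = 67.67 m
P_hyd = ρgQH = 999.5·9.81·0.660·67.67 = 437.9 kW

P_hyd ≈ 438 kW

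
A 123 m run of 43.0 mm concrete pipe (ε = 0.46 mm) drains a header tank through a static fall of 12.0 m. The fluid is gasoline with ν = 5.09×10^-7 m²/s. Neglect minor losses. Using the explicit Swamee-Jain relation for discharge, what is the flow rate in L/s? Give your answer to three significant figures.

Q ≈ 2.10 L/s

Swamee-Jain (Type II): Q = -0.965·√(gD⁵h_f/L)·ln[ε/(3.7D) + √(3.17ν²L/(gD³h_f))]
√(gD⁵h_f/L) = √(9.81·0.0430⁵·12.0/123) = 3.751×10^-4
ε/(3.7D) = 0.00289; √(3.17ν²L/(gD³h_f)) = 1.04×10^-4
Q = -0.965·3.751×10^-4·ln(0.002995) = 0.002103 m³/s
Check: V = 1.45 m/s, Re = 1.22×10^5, f = 0.03947, h_f = 12.1 m ≈ 12.0 m ✓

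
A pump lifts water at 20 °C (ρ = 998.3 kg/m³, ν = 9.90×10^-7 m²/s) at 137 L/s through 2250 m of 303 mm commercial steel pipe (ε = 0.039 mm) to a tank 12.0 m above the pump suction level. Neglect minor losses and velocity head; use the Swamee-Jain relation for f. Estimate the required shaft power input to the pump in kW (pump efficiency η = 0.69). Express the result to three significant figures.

V = 4Q/(πD²) = 1.900 m/s; Re = 5.82×10^5; ε/D = 1.29×10^-4; f = 0.01457
h_f = f(L/D)V²/2g = 19.90 m
Total head H = z + h_f = 12.0 + 19.90 = 31.90 m
P_hyd = ρgQH = 998.3·9.81·0.137·31.90 = 42.80 kW
P_shaft = P_hyd/η = 42.80/0.69 = 62.04 kW

P_shaft ≈ 62.0 kW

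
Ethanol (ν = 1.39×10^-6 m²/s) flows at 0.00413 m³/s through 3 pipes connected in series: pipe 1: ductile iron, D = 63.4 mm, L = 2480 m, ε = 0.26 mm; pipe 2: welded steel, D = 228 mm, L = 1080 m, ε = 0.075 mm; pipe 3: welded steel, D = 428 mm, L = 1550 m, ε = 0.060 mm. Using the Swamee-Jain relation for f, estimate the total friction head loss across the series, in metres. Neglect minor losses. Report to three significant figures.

Pipe 1: V = 1.308 m/s, Re = 5.97×10^4, ε/D = 0.00410, f = 0.03068, h_1 = f(L/D)V²/2g = 104.7 m
Pipe 2: V = 0.1012 m/s, Re = 1.66×10^4, ε/D = 3.29×10^-4, f = 0.02780, h_2 = f(L/D)V²/2g = 0.06868 m
Pipe 3: V = 0.02871 m/s, Re = 8840, ε/D = 1.40×10^-4, f = 0.03228, h_3 = f(L/D)V²/2g = 0.004910 m
Series → Q common, losses add: H = Σh = 104.7 m

H ≈ 105 m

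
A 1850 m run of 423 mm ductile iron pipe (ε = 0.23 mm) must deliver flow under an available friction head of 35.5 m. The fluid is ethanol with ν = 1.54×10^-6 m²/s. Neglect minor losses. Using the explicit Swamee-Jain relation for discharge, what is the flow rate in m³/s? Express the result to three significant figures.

Swamee-Jain (Type II): Q = -0.965·√(gD⁵h_f/L)·ln[ε/(3.7D) + √(3.17ν²L/(gD³h_f))]
√(gD⁵h_f/L) = √(9.81·0.423⁵·35.5/1850) = 0.05049
ε/(3.7D) = 1.47×10^-4; √(3.17ν²L/(gD³h_f)) = 2.30×10^-5
Q = -0.965·0.05049·ln(1.699×10^-4) = 0.4229 m³/s
Check: V = 3.01 m/s, Re = 8.27×10^5, f = 0.01769, h_f = 35.7 m ≈ 35.5 m ✓

Q ≈ 0.423 m³/s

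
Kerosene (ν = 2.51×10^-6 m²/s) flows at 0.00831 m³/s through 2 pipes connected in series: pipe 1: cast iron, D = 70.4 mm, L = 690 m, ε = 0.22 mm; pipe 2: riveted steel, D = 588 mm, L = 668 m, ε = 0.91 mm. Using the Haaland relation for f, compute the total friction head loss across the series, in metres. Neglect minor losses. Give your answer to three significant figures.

H ≈ 64.6 m

Pipe 1: V = 2.135 m/s, Re = 5.99×10^4, ε/D = 0.00312, f = 0.02837, h_1 = f(L/D)V²/2g = 64.59 m
Pipe 2: V = 0.03060 m/s, Re = 7170, ε/D = 0.00155, f = 0.03563, h_2 = f(L/D)V²/2g = 0.001932 m
Series → Q common, losses add: H = Σh = 64.59 m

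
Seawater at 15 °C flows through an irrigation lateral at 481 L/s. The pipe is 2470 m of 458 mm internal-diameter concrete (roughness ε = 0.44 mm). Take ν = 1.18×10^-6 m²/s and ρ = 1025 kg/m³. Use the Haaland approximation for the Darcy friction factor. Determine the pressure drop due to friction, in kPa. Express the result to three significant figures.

Δp ≈ 465 kPa

V = 4Q/(πD²) = 4·0.481/(π·0.458²) = 2.920 m/s
Re = VD/ν = 2.920·0.458/1.18×10^-6 = 1.13×10^6 → turbulent
ε/D = 0.44/458 = 9.61×10^-4
Haaland: f = 0.01973
h_f = f(L/D)V²/(2g) = 0.01973·(2470/0.458)·2.920²/(2·9.81) = 46.22 m
Δp = ρg·h_f = 1025·9.81·46.22 = 464.8 kPa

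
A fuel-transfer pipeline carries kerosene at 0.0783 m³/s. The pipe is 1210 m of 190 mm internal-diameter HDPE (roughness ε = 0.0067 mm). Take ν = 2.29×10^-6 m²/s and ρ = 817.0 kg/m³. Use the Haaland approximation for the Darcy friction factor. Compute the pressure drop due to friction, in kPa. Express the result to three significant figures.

V = 4Q/(πD²) = 4·0.0783/(π·0.190²) = 2.762 m/s
Re = VD/ν = 2.762·0.190/2.29×10^-6 = 2.29×10^5 → turbulent
ε/D = 0.0067/190 = 3.53×10^-5
Haaland: f = 0.01535
h_f = f(L/D)V²/(2g) = 0.01535·(1210/0.190)·2.762²/(2·9.81) = 37.99 m
Δp = ρg·h_f = 817.0·9.81·37.99 = 304.5 kPa

Δp ≈ 305 kPa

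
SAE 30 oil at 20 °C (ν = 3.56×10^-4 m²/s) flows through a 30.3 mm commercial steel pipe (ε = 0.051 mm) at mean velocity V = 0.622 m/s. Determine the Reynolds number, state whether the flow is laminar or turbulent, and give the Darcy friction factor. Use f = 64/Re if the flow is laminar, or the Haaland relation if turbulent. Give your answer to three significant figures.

Re = VD/ν = 0.6220·0.0303/3.56×10^-4 = 52.9
Re < 2300 → laminar → f = 64/Re = 1.209

Re ≈ 52.9; laminar; f = 64/Re ≈ 1.21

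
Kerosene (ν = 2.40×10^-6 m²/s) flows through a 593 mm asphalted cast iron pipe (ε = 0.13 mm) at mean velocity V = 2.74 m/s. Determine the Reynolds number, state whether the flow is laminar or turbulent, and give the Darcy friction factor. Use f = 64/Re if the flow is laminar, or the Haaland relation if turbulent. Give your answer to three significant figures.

Re = VD/ν = 2.740·0.593/2.40×10^-6 = 6.77×10^5
Re > 4000 → turbulent; ε/D = 2.19×10^-4
Haaland: f = 0.01514

Re ≈ 6.77×10^5; turbulent; f ≈ 0.0151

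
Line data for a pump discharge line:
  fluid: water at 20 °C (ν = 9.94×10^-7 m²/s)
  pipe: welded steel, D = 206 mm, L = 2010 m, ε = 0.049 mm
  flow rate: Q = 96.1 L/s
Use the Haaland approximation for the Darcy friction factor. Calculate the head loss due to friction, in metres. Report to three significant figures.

V = 4Q/(πD²) = 4·0.0961/(π·0.206²) = 2.883 m/s
Re = VD/ν = 2.883·0.206/9.94×10^-7 = 5.98×10^5 → turbulent
ε/D = 0.049/206 = 2.38×10^-4
Haaland: f = 0.01544
h_f = f(L/D)V²/(2g) = 0.01544·(2010/0.206)·2.883²/(2·9.81) = 63.83 m

h_f ≈ 63.8 m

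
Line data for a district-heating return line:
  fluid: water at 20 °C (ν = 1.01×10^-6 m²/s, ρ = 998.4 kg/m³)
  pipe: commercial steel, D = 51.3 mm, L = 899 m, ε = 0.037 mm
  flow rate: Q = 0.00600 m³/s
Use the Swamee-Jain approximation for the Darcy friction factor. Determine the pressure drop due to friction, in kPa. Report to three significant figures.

V = 4Q/(πD²) = 4·0.00600/(π·0.0513²) = 2.903 m/s
Re = VD/ν = 2.903·0.0513/1.01×10^-6 = 1.47×10^5 → turbulent
ε/D = 0.037/51.3 = 7.21×10^-4
Swamee-Jain: f = 0.02051
h_f = f(L/D)V²/(2g) = 0.02051·(899/0.0513)·2.903²/(2·9.81) = 154.4 m
Δp = ρg·h_f = 998.4·9.81·154.4 = 1512 kPa

Δp ≈ 1510 kPa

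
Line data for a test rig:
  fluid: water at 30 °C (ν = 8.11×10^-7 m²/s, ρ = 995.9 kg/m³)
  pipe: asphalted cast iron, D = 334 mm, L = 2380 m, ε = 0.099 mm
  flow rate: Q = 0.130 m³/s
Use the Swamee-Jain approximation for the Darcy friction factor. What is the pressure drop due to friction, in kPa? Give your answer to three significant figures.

Δp ≈ 126 kPa

V = 4Q/(πD²) = 4·0.130/(π·0.334²) = 1.484 m/s
Re = VD/ν = 1.484·0.334/8.11×10^-7 = 6.11×10^5 → turbulent
ε/D = 0.099/334 = 2.96×10^-4
Swamee-Jain: f = 0.01613
h_f = f(L/D)V²/(2g) = 0.01613·(2380/0.334)·1.484²/(2·9.81) = 12.90 m
Δp = ρg·h_f = 995.9·9.81·12.90 = 126.0 kPa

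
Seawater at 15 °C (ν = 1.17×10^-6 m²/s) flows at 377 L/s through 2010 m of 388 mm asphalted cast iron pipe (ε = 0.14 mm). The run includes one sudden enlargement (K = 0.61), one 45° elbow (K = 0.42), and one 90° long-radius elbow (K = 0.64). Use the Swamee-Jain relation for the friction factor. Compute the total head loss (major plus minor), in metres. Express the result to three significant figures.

V = 4Q/(πD²) = 3.189 m/s; V²/2g = 0.5182 m
Re = 1.06×10^6, ε/D = 3.61×10^-4 → f = 0.01624 (Swamee-Jain)
Major: h_f = f(L/D)·V²/2g = 0.01624·5180·0.5182 = 43.59 m
Minor: ΣK = 1.67; h_m = ΣK·V²/2g = 0.8654 m
Total H_L = 43.59 + 0.8654 = 44.46 m

H_L ≈ 44.5 m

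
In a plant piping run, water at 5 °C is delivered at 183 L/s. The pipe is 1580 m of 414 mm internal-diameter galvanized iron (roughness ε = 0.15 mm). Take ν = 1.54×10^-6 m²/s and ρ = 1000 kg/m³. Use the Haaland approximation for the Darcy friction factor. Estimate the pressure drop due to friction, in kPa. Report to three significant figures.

V = 4Q/(πD²) = 4·0.183/(π·0.414²) = 1.359 m/s
Re = VD/ν = 1.359·0.414/1.54×10^-6 = 3.65×10^5 → turbulent
ε/D = 0.15/414 = 3.62×10^-4
Haaland: f = 0.01697
h_f = f(L/D)V²/(2g) = 0.01697·(1580/0.414)·1.359²/(2·9.81) = 6.100 m
Δp = ρg·h_f = 1000·9.81·6.100 = 59.84 kPa

Δp ≈ 59.8 kPa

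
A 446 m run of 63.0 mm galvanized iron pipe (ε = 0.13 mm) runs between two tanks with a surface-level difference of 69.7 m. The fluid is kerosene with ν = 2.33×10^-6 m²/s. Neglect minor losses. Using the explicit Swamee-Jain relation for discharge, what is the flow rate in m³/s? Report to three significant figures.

Swamee-Jain (Type II): Q = -0.965·√(gD⁵h_f/L)·ln[ε/(3.7D) + √(3.17ν²L/(gD³h_f))]
√(gD⁵h_f/L) = √(9.81·0.0630⁵·69.7/446) = 0.001233
ε/(3.7D) = 5.58×10^-4; √(3.17ν²L/(gD³h_f)) = 2.12×10^-4
Q = -0.965·0.001233·ln(7.696×10^-4) = 0.008534 m³/s
Check: V = 2.74 m/s, Re = 7.40×10^4, f = 0.02603, h_f = 70.4 m ≈ 69.7 m ✓

Q ≈ 0.00853 m³/s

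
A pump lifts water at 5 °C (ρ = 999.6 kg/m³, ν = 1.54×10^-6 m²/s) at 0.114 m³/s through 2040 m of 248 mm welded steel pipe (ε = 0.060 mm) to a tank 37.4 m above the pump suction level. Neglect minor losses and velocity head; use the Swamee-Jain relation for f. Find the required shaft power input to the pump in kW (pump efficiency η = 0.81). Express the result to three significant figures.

V = 4Q/(πD²) = 2.360 m/s; Re = 3.80×10^5; ε/D = 2.42×10^-4; f = 0.01626
h_f = f(L/D)V²/2g = 37.97 m
Total head H = z + h_f = 37.4 + 37.97 = 75.37 m
P_hyd = ρgQH = 999.6·9.81·0.114·75.37 = 84.26 kW
P_shaft = P_hyd/η = 84.26/0.81 = 104.0 kW

P_shaft ≈ 104 kW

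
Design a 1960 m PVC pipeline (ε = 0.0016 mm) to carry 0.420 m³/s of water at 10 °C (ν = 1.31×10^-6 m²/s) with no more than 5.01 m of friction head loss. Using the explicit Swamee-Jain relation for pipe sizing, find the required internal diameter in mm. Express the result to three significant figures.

Swamee-Jain (Type III): D = 0.66·[ε^1.25·(LQ²/(gh_f))^4.75 + ν·Q^9.4·(L/(gh_f))^5.2]^0.04
LQ²/(gh_f) = 7.035; L/(gh_f) = 39.88
Term 1 = ε^1.25·(…)^4.75 = 6.02×10^-4; Term 2 = ν·Q^9.4·(…)^5.2 = 0.0794
D = 0.66·(6.02×10^-4 + 0.0794)^0.04 = 0.5966 m = 597 mm
Check: V = 1.50 m/s, Re = 6.84×10^5, f = 0.01244, h_f = 4.70 m ≈ 5.01 m ✓

D ≈ 597 mm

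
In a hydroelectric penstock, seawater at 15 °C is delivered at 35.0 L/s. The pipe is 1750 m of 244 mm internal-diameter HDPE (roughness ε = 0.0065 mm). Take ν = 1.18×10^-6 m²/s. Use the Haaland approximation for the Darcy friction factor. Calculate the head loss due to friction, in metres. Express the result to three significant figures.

V = 4Q/(πD²) = 4·0.0350/(π·0.244²) = 0.7485 m/s
Re = VD/ν = 0.7485·0.244/1.18×10^-6 = 1.55×10^5 → turbulent
ε/D = 0.0065/244 = 2.66×10^-5
Haaland: f = 0.01645
h_f = f(L/D)V²/(2g) = 0.01645·(1750/0.244)·0.7485²/(2·9.81) = 3.368 m

h_f ≈ 3.37 m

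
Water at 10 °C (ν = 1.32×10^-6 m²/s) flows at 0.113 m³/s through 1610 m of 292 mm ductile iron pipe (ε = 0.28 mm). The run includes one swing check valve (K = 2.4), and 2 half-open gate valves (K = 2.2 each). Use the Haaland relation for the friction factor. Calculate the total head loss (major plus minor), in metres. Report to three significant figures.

V = 4Q/(πD²) = 1.687 m/s; V²/2g = 0.1451 m
Re = 3.73×10^5, ε/D = 9.59×10^-4 → f = 0.02019 (Haaland)
Major: h_f = f(L/D)·V²/2g = 0.02019·5514·0.1451 = 16.15 m
Minor: ΣK = 6.80; h_m = ΣK·V²/2g = 0.9869 m
Total H_L = 16.15 + 0.9869 = 17.14 m

H_L ≈ 17.1 m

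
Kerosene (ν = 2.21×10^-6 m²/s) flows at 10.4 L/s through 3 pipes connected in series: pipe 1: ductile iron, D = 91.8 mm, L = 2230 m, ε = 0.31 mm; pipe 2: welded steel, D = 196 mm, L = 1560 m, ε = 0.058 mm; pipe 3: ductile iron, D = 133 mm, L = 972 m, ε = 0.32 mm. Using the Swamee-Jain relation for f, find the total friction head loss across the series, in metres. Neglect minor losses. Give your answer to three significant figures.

Pipe 1: V = 1.571 m/s, Re = 6.53×10^4, ε/D = 0.00338, f = 0.02915, h_1 = f(L/D)V²/2g = 89.12 m
Pipe 2: V = 0.3447 m/s, Re = 3.06×10^4, ε/D = 2.96×10^-4, f = 0.02416, h_2 = f(L/D)V²/2g = 1.165 m
Pipe 3: V = 0.7486 m/s, Re = 4.51×10^4, ε/D = 0.00241, f = 0.02796, h_3 = f(L/D)V²/2g = 5.835 m
Series → Q common, losses add: H = Σh = 96.12 m

H ≈ 96.1 m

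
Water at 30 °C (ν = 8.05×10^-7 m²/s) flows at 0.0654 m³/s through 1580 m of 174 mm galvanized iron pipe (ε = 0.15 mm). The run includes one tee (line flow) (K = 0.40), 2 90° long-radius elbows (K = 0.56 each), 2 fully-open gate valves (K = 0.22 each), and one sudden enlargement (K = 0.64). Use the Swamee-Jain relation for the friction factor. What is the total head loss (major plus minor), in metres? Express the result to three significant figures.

H_L ≈ 69.7 m

V = 4Q/(πD²) = 2.750 m/s; V²/2g = 0.3855 m
Re = 5.94×10^5, ε/D = 8.62×10^-4 → f = 0.01962 (Swamee-Jain)
Major: h_f = f(L/D)·V²/2g = 0.01962·9080·0.3855 = 68.69 m
Minor: ΣK = 2.60; h_m = ΣK·V²/2g = 1.002 m
Total H_L = 68.69 + 1.002 = 69.70 m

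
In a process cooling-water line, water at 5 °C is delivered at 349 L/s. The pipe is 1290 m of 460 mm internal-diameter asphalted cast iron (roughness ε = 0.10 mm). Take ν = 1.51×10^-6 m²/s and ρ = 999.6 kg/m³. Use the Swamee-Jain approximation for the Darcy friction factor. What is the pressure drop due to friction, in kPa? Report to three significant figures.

Δp ≈ 95.1 kPa

V = 4Q/(πD²) = 4·0.349/(π·0.460²) = 2.100 m/s
Re = VD/ν = 2.100·0.460/1.51×10^-6 = 6.40×10^5 → turbulent
ε/D = 0.10/460 = 2.17×10^-4
Swamee-Jain: f = 0.01538
h_f = f(L/D)V²/(2g) = 0.01538·(1290/0.460)·2.100²/(2·9.81) = 9.694 m
Δp = ρg·h_f = 999.6·9.81·9.694 = 95.06 kPa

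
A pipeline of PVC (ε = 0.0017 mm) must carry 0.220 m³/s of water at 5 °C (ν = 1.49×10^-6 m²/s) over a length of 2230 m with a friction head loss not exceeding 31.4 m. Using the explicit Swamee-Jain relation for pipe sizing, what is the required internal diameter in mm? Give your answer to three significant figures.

Swamee-Jain (Type III): D = 0.66·[ε^1.25·(LQ²/(gh_f))^4.75 + ν·Q^9.4·(L/(gh_f))^5.2]^0.04
LQ²/(gh_f) = 0.3504; L/(gh_f) = 7.239
Term 1 = ε^1.25·(…)^4.75 = 4.21×10^-10; Term 2 = ν·Q^9.4·(…)^5.2 = 2.90×10^-8
D = 0.66·(4.21×10^-10 + 2.90×10^-8)^0.04 = 0.3298 m = 330 mm
Check: V = 2.57 m/s, Re = 5.70×10^5, f = 0.01288, h_f = 29.4 m ≈ 31.4 m ✓

D ≈ 330 mm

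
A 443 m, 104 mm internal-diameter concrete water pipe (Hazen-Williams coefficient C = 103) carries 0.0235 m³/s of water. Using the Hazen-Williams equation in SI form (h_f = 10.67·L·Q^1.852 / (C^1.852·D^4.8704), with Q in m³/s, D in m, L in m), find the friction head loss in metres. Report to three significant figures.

h_f ≈ 52.2 m

h_f = 10.67·443·0.0235^1.852 / (103^1.852·0.104^4.8704) = 52.17 m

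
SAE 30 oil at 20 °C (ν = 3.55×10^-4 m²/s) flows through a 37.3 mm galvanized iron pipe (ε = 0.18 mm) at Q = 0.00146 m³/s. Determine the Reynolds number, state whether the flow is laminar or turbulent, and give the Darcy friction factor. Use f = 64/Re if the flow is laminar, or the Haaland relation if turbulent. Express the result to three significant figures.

Re ≈ 140; laminar; f = 64/Re ≈ 0.456

V = 4Q/(πD²) = 1.336 m/s
Re = VD/ν = 1.336·0.0373/3.55×10^-4 = 140
Re < 2300 → laminar → f = 64/Re = 0.4559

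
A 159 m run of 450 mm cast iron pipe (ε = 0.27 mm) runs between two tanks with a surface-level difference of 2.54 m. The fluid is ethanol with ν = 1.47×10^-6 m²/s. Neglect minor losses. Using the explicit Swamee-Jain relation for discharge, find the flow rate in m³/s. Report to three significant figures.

Q ≈ 0.446 m³/s

Swamee-Jain (Type II): Q = -0.965·√(gD⁵h_f/L)·ln[ε/(3.7D) + √(3.17ν²L/(gD³h_f))]
√(gD⁵h_f/L) = √(9.81·0.450⁵·2.54/159) = 0.05378
ε/(3.7D) = 1.62×10^-4; √(3.17ν²L/(gD³h_f)) = 2.19×10^-5
Q = -0.965·0.05378·ln(1.841×10^-4) = 0.4463 m³/s
Check: V = 2.81 m/s, Re = 8.59×10^5, f = 0.01802, h_f = 2.55 m ≈ 2.54 m ✓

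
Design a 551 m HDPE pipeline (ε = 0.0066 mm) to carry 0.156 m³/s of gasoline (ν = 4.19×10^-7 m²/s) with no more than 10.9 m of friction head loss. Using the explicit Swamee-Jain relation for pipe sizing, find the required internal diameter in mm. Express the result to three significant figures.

Swamee-Jain (Type III): D = 0.66·[ε^1.25·(LQ²/(gh_f))^4.75 + ν·Q^9.4·(L/(gh_f))^5.2]^0.04
LQ²/(gh_f) = 0.1254; L/(gh_f) = 5.153
Term 1 = ε^1.25·(…)^4.75 = 1.74×10^-11; Term 2 = ν·Q^9.4·(…)^5.2 = 5.50×10^-11
D = 0.66·(1.74×10^-11 + 5.50×10^-11)^0.04 = 0.2594 m = 259 mm
Check: V = 2.95 m/s, Re = 1.83×10^6, f = 0.01134, h_f = 10.7 m ≈ 10.9 m ✓

D ≈ 259 mm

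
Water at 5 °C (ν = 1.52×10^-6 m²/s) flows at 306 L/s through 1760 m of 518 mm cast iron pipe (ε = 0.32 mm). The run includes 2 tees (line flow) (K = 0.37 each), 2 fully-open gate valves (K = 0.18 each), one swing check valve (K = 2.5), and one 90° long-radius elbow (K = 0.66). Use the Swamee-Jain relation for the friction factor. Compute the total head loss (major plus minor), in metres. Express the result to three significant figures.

H_L ≈ 7.21 m

V = 4Q/(πD²) = 1.452 m/s; V²/2g = 0.1075 m
Re = 4.95×10^5, ε/D = 6.18×10^-4 → f = 0.01848 (Swamee-Jain)
Major: h_f = f(L/D)·V²/2g = 0.01848·3398·0.1075 = 6.748 m
Minor: ΣK = 4.26; h_m = ΣK·V²/2g = 0.4578 m
Total H_L = 6.748 + 0.4578 = 7.206 m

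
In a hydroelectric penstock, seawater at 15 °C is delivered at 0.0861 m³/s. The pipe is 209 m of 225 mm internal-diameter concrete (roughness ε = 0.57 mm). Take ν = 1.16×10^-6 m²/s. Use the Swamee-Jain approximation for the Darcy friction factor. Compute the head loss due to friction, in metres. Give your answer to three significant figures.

V = 4Q/(πD²) = 4·0.0861/(π·0.225²) = 2.165 m/s
Re = VD/ν = 2.165·0.225/1.16×10^-6 = 4.20×10^5 → turbulent
ε/D = 0.57/225 = 0.00253
Swamee-Jain: f = 0.02545
h_f = f(L/D)V²/(2g) = 0.02545·(209/0.225)·2.165²/(2·9.81) = 5.651 m

h_f ≈ 5.65 m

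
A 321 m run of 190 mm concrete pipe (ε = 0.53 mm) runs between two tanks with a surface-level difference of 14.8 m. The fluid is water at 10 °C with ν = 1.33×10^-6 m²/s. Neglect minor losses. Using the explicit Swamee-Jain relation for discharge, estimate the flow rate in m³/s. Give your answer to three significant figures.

Q ≈ 0.0729 m³/s

Swamee-Jain (Type II): Q = -0.965·√(gD⁵h_f/L)·ln[ε/(3.7D) + √(3.17ν²L/(gD³h_f))]
√(gD⁵h_f/L) = √(9.81·0.190⁵·14.8/321) = 0.01058
ε/(3.7D) = 7.54×10^-4; √(3.17ν²L/(gD³h_f)) = 4.25×10^-5
Q = -0.965·0.01058·ln(7.964×10^-4) = 0.07287 m³/s
Check: V = 2.57 m/s, Re = 3.67×10^5, f = 0.02616, h_f = 14.9 m ≈ 14.8 m ✓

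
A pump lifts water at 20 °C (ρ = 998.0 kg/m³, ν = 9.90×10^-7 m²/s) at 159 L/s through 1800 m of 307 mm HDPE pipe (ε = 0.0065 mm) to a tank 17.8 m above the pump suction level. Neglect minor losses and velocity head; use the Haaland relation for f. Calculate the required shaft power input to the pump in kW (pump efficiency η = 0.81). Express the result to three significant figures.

V = 4Q/(πD²) = 2.148 m/s; Re = 6.66×10^5; ε/D = 2.12×10^-5; f = 0.01272
h_f = f(L/D)V²/2g = 17.54 m
Total head H = z + h_f = 17.8 + 17.54 = 35.34 m
P_hyd = ρgQH = 998.0·9.81·0.159·35.34 = 55.02 kW
P_shaft = P_hyd/η = 55.02/0.81 = 67.92 kW

P_shaft ≈ 67.9 kW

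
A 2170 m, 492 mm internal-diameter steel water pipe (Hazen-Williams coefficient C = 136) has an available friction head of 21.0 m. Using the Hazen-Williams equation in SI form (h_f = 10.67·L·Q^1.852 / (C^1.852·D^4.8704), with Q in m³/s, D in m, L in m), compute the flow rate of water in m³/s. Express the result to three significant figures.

Rearranging: Q = [h_f·C^1.852·D^4.8704 / (10.67·L)]^(1/1.852)
Q = [21.0·136^1.852·0.492^4.8704 / (10.67·2170)]^0.540 = 0.4794 m³/s

Q ≈ 0.479 m³/s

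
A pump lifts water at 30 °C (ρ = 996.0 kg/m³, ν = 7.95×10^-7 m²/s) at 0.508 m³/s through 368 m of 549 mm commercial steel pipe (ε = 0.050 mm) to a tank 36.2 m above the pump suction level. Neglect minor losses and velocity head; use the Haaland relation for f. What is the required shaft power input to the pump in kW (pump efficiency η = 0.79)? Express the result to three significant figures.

P_shaft ≈ 240 kW

V = 4Q/(πD²) = 2.146 m/s; Re = 1.48×10^6; ε/D = 9.11×10^-5; f = 0.01280
h_f = f(L/D)V²/2g = 2.015 m
Total head H = z + h_f = 36.2 + 2.015 = 38.21 m
P_hyd = ρgQH = 996.0·9.81·0.508·38.21 = 189.7 kW
P_shaft = P_hyd/η = 189.7/0.79 = 240.1 kW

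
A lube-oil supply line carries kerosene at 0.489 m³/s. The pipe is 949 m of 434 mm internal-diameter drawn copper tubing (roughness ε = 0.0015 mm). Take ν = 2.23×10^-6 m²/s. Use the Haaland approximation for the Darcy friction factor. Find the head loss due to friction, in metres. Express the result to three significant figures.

V = 4Q/(πD²) = 4·0.489/(π·0.434²) = 3.306 m/s
Re = VD/ν = 3.306·0.434/2.23×10^-6 = 6.43×10^5 → turbulent
ε/D = 0.0015/434 = 3.46×10^-6
Haaland: f = 0.01254
h_f = f(L/D)V²/(2g) = 0.01254·(949/0.434)·3.306²/(2·9.81) = 15.27 m

h_f ≈ 15.3 m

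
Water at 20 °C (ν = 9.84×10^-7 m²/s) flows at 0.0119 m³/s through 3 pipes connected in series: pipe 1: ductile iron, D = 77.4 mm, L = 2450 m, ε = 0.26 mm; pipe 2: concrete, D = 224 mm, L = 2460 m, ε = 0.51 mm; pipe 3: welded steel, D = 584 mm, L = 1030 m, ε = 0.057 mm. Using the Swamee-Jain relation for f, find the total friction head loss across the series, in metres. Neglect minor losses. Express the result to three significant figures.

Pipe 1: V = 2.529 m/s, Re = 1.99×10^5, ε/D = 0.00336, f = 0.02782, h_1 = f(L/D)V²/2g = 287.1 m
Pipe 2: V = 0.3020 m/s, Re = 6.87×10^4, ε/D = 0.00228, f = 0.02669, h_2 = f(L/D)V²/2g = 1.362 m
Pipe 3: V = 0.04443 m/s, Re = 2.64×10^4, ε/D = 9.76×10^-5, f = 0.02439, h_3 = f(L/D)V²/2g = 0.004328 m
Series → Q common, losses add: H = Σh = 288.5 m

H ≈ 288 m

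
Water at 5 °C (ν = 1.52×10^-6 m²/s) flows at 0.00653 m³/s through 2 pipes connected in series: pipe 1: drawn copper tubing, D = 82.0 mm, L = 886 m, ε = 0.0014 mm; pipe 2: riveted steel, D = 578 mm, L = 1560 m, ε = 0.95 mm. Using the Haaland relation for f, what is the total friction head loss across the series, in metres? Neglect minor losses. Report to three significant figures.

H ≈ 16.4 m

Pipe 1: V = 1.237 m/s, Re = 6.67×10^4, ε/D = 1.71×10^-5, f = 0.01948, h_1 = f(L/D)V²/2g = 16.40 m
Pipe 2: V = 0.02489 m/s, Re = 9460, ε/D = 0.00164, f = 0.03347, h_2 = f(L/D)V²/2g = 0.002852 m
Series → Q common, losses add: H = Σh = 16.41 m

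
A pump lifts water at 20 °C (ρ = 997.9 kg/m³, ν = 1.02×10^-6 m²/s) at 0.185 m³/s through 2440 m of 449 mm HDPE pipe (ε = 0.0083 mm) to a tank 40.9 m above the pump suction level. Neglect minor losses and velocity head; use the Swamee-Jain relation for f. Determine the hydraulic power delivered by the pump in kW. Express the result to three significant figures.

P_hyd ≈ 83.2 kW

V = 4Q/(πD²) = 1.168 m/s; Re = 5.14×10^5; ε/D = 1.85×10^-5; f = 0.01332
h_f = f(L/D)V²/2g = 5.037 m
Total head H = z + h_f = 40.9 + 5.037 = 45.94 m
P_hyd = ρgQH = 997.9·9.81·0.185·45.94 = 83.19 kW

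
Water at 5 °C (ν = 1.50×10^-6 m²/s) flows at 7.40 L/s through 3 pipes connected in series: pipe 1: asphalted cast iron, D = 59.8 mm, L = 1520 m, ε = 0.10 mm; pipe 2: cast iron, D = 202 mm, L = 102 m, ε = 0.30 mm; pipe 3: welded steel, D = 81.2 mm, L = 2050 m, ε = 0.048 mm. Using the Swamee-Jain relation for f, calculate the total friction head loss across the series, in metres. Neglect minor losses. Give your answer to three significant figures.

H ≈ 276 m

Pipe 1: V = 2.635 m/s, Re = 1.05×10^5, ε/D = 0.00167, f = 0.02436, h_1 = f(L/D)V²/2g = 219.1 m
Pipe 2: V = 0.2309 m/s, Re = 3.11×10^4, ε/D = 0.00149, f = 0.02713, h_2 = f(L/D)V²/2g = 0.03722 m
Pipe 3: V = 1.429 m/s, Re = 7.74×10^4, ε/D = 5.91×10^-4, f = 0.02149, h_3 = f(L/D)V²/2g = 56.47 m
Series → Q common, losses add: H = Σh = 275.6 m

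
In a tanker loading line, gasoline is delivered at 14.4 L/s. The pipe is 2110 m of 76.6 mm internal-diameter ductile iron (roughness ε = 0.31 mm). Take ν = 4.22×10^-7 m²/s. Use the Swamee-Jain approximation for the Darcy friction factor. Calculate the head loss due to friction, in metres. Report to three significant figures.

h_f ≈ 395 m

V = 4Q/(πD²) = 4·0.0144/(π·0.0766²) = 3.125 m/s
Re = VD/ν = 3.125·0.0766/4.22×10^-7 = 5.67×10^5 → turbulent
ε/D = 0.31/76.6 = 0.00405
Swamee-Jain: f = 0.02880
h_f = f(L/D)V²/(2g) = 0.02880·(2110/0.0766)·3.125²/(2·9.81) = 394.8 m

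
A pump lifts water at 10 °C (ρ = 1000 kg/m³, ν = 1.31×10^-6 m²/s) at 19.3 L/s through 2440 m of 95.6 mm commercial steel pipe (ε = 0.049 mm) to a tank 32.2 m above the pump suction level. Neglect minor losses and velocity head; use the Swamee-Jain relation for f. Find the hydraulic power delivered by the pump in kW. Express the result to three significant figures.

P_hyd ≈ 40.0 kW

V = 4Q/(πD²) = 2.689 m/s; Re = 1.96×10^5; ε/D = 5.13×10^-4; f = 0.01903
h_f = f(L/D)V²/2g = 179.0 m
Total head H = z + h_f = 32.2 + 179.0 = 211.2 m
P_hyd = ρgQH = 1000·9.81·0.0193·211.2 = 39.98 kW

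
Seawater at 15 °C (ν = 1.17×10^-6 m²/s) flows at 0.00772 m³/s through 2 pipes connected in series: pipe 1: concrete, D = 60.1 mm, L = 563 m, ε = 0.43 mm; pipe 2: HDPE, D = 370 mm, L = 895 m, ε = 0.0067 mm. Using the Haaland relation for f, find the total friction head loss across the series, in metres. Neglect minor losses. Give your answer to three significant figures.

Pipe 1: V = 2.721 m/s, Re = 1.40×10^5, ε/D = 0.00715, f = 0.03451, h_1 = f(L/D)V²/2g = 122.0 m
Pipe 2: V = 0.07180 m/s, Re = 2.27×10^4, ε/D = 1.81×10^-5, f = 0.02497, h_2 = f(L/D)V²/2g = 0.01587 m
Series → Q common, losses add: H = Σh = 122.0 m

H ≈ 122 m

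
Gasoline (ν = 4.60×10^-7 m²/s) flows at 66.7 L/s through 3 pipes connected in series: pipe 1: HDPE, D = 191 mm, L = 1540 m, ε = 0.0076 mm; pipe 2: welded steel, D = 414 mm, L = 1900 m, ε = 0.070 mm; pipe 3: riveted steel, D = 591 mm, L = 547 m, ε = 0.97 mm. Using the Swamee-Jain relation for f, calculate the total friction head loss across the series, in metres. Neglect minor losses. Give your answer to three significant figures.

H ≈ 28.9 m

Pipe 1: V = 2.328 m/s, Re = 9.67×10^5, ε/D = 3.98×10^-5, f = 0.01254, h_1 = f(L/D)V²/2g = 27.93 m
Pipe 2: V = 0.4955 m/s, Re = 4.46×10^5, ε/D = 1.69×10^-4, f = 0.01538, h_2 = f(L/D)V²/2g = 0.8833 m
Pipe 3: V = 0.2431 m/s, Re = 3.12×10^5, ε/D = 0.00164, f = 0.02305, h_3 = f(L/D)V²/2g = 0.06427 m
Series → Q common, losses add: H = Σh = 28.88 m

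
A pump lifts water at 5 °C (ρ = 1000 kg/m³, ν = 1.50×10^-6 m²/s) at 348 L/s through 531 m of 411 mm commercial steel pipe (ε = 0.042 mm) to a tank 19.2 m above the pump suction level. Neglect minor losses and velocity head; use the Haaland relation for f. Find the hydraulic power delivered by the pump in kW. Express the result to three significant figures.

P_hyd ≈ 86.8 kW

V = 4Q/(πD²) = 2.623 m/s; Re = 7.19×10^5; ε/D = 1.02×10^-4; f = 0.01375
h_f = f(L/D)V²/2g = 6.231 m
Total head H = z + h_f = 19.2 + 6.231 = 25.43 m
P_hyd = ρgQH = 1000·9.81·0.348·25.43 = 86.82 kW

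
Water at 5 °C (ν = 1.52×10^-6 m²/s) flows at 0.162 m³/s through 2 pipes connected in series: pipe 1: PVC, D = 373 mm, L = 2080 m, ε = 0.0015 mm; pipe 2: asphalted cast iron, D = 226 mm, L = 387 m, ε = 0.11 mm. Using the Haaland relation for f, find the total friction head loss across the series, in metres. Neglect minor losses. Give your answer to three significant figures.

H ≈ 33.4 m

Pipe 1: V = 1.483 m/s, Re = 3.64×10^5, ε/D = 4.02×10^-6, f = 0.01387, h_1 = f(L/D)V²/2g = 8.667 m
Pipe 2: V = 4.038 m/s, Re = 6.00×10^5, ε/D = 4.87×10^-4, f = 0.01736, h_2 = f(L/D)V²/2g = 24.71 m
Series → Q common, losses add: H = Σh = 33.37 m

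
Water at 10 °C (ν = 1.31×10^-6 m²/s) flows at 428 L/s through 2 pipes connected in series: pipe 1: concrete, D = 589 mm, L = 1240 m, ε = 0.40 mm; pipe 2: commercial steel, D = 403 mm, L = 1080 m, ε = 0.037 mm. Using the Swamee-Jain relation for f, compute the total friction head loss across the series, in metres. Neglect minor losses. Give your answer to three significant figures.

Pipe 1: V = 1.571 m/s, Re = 7.06×10^5, ε/D = 6.79×10^-4, f = 0.01858, h_1 = f(L/D)V²/2g = 4.920 m
Pipe 2: V = 3.355 m/s, Re = 1.03×10^6, ε/D = 9.18×10^-5, f = 0.01335, h_2 = f(L/D)V²/2g = 20.53 m
Series → Q common, losses add: H = Σh = 25.45 m

H ≈ 25.4 m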